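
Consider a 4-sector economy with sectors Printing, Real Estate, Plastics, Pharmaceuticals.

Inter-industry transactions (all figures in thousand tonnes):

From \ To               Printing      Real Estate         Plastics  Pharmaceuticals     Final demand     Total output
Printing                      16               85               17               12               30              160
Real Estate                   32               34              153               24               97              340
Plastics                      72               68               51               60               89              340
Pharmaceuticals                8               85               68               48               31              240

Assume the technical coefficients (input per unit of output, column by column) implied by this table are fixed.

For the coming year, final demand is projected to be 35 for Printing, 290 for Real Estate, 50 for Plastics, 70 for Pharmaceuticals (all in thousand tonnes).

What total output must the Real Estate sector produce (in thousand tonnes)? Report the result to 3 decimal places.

x_2 = 683.311

Technical coefficients a_ij = z_ij / X_j:
  a_11 = 16/160 = 0.10, a_21 = 32/160 = 0.20, a_31 = 72/160 = 0.45, a_41 = 8/160 = 0.05
  a_12 = 85/340 = 0.25, a_22 = 34/340 = 0.10, a_32 = 68/340 = 0.20, a_42 = 85/340 = 0.25
  a_13 = 17/340 = 0.05, a_23 = 153/340 = 0.45, a_33 = 51/340 = 0.15, a_43 = 68/340 = 0.20
  a_14 = 12/240 = 0.05, a_24 = 24/240 = 0.10, a_34 = 60/240 = 0.25, a_44 = 48/240 = 0.20
I − A =
  [   0.90    -0.25    -0.05    -0.05]
  [  -0.20     0.90    -0.45    -0.10]
  [  -0.45    -0.20     0.85    -0.25]
  [  -0.05    -0.25    -0.20     0.80]
Compute the cofactors C_ij = (−1)^(i+j)·(3×3 minor ij) of I−A; the adjugate is their transpose:
adj(I−A) = Cᵀ =
  [ 0.441625   0.181250   0.144375   0.095375]
  [ 0.306875   0.541750   0.351125   0.196625]
  [ 0.369500   0.298500   0.579500   0.241500]
  [ 0.215875   0.255250   0.263625   0.492125]
det(I−A) = Σ_j (I−A)_1j·C_1j = (0.90)(0.441625) + (-0.25)(0.306875) + (-0.05)(0.369500) + (-0.05)(0.215875) = 0.291475
(I − A)⁻¹ = adj(I−A) / det(I−A) ≈
  [   1.5151     0.6218     0.4953     0.3272]
  [   1.0528     1.8586     1.2046     0.6746]
  [   1.2677     1.0241     1.9882     0.8285]
  [   0.7406     0.8757     0.9045     1.6884]
x = (I − A)⁻¹ d = adj(I−A)·d / det(I−A), with det(I−A) = 0.291475:
  x_1 = (0.441625·35 + 0.181250·290 + 0.144375·50 + 0.095375·70) / 0.291475 = 81.914375 / 0.291475 ≈ 281.034
  x_2 = (0.306875·35 + 0.541750·290 + 0.351125·50 + 0.196625·70) / 0.291475 = 199.168125 / 0.291475 ≈ 683.311
  x_3 = (0.369500·35 + 0.298500·290 + 0.579500·50 + 0.241500·70) / 0.291475 = 145.3775 / 0.291475 ≈ 498.765
  x_4 = (0.215875·35 + 0.255250·290 + 0.263625·50 + 0.492125·70) / 0.291475 = 129.208125 / 0.291475 ≈ 443.291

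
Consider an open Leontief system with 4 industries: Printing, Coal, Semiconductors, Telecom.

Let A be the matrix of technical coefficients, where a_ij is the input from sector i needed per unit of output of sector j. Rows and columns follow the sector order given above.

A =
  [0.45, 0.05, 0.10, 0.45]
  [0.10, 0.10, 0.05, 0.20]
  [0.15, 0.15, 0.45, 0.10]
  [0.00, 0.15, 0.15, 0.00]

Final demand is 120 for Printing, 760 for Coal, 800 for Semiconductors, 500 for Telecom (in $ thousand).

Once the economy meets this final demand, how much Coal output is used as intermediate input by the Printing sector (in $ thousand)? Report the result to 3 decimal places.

I − A =
  [   0.55    -0.05    -0.10    -0.45]
  [  -0.10     0.90    -0.05    -0.20]
  [  -0.15    -0.15     0.55    -0.10]
  [   0.00    -0.15    -0.15     1.00]
Compute the cofactors C_ij = (−1)^(i+j)·(3×3 minor ij) of I−A; the adjugate is their transpose:
adj(I−A) = Cᵀ =
  [ 0.452250   0.090500   0.155125   0.237125]
  [ 0.065500   0.269125   0.060750   0.089375]
  [ 0.147000   0.108375   0.466750   0.134500]
  [ 0.031875   0.056625   0.079125   0.250000]
det(I−A) = Σ_j (I−A)_1j·C_1j = (0.55)(0.452250) + (-0.05)(0.065500) + (-0.10)(0.147000) + (-0.45)(0.031875) = 0.21641875
(I − A)⁻¹ = adj(I−A) / det(I−A) ≈
  [   2.0897     0.4182     0.7168     1.0957]
  [   0.3027     1.2435     0.2807     0.4130]
  [   0.6792     0.5008     2.1567     0.6215]
  [   0.1473     0.2616     0.3656     1.1552]
First solve x = (I − A)⁻¹ d = adj(I−A)·d / det(I−A); in particular x_P = (0.452250·120 + 0.090500·760 + 0.155125·800 + 0.237125·500) / 0.21641875 = 365.7125 / 0.21641875 ≈ 1689.83741.
Intermediate flow from C to P: z_CP = a_CP · x_P = 0.10 × 365.7125 / 0.21641875 = 36.57125 / 0.21641875 ≈ 168.984.

z_CP = 168.984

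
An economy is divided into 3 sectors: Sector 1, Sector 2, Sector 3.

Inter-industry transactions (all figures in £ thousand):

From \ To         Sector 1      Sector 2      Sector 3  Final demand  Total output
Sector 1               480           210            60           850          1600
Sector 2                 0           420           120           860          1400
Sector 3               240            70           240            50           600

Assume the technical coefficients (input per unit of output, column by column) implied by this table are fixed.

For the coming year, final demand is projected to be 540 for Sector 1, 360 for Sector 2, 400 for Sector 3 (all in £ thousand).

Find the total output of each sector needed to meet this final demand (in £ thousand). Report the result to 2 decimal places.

Technical coefficients a_ij = z_ij / X_j:
  a_11 = 480/1600 = 0.30, a_21 = 0/1600 = 0.00, a_31 = 240/1600 = 0.15
  a_12 = 210/1400 = 0.15, a_22 = 420/1400 = 0.30, a_32 = 70/1400 = 0.05
  a_13 = 60/600 = 0.10, a_23 = 120/600 = 0.20, a_33 = 240/600 = 0.40
I − A =
  [   0.70    -0.15    -0.10]
  [   0.00     0.70    -0.20]
  [  -0.15    -0.05     0.60]
Cofactors of I−A, C_ij = (−1)^(i+j)·(minor ij) (rows/columns in the sector order above):
  C_11 = (0.70)(0.60) − (-0.20)(-0.05) = 0.4100
  C_12 = −[(0.00)(0.60) − (-0.20)(-0.15)] = 0.0300
  C_13 = (0.00)(-0.05) − (0.70)(-0.15) = 0.1050
  C_21 = −[(-0.15)(0.60) − (-0.10)(-0.05)] = 0.0950
  C_22 = (0.70)(0.60) − (-0.10)(-0.15) = 0.4050
  C_23 = −[(0.70)(-0.05) − (-0.15)(-0.15)] = 0.0575
  C_31 = (-0.15)(-0.20) − (-0.10)(0.70) = 0.1000
  C_32 = −[(0.70)(-0.20) − (-0.10)(0.00)] = 0.1400
  C_33 = (0.70)(0.70) − (-0.15)(0.00) = 0.4900
det(I−A) = Σ_j (I−A)_1j·C_1j = (0.70)(0.4100) + (-0.15)(0.0300) + (-0.10)(0.1050) = 0.2720
adj(I−A) = Cᵀ =
  [ 0.4100   0.0950   0.1000]
  [ 0.0300   0.4050   0.1400]
  [ 0.1050   0.0575   0.4900]
(I − A)⁻¹ = adj(I−A) / det(I−A) ≈
  [   1.5074     0.3493     0.3676]
  [   0.1103     1.4890     0.5147]
  [   0.3860     0.2114     1.8015]
x = (I − A)⁻¹ d = adj(I−A)·d / det(I−A), with det(I−A) = 0.2720:
  x_1 = (0.4100·540 + 0.0950·360 + 0.1000·400) / 0.2720 = 295.60 / 0.2720 ≈ 1086.76
  x_2 = (0.0300·540 + 0.4050·360 + 0.1400·400) / 0.2720 = 218.00 / 0.2720 ≈ 801.47
  x_3 = (0.1050·540 + 0.0575·360 + 0.4900·400) / 0.2720 = 273.40 / 0.2720 ≈ 1005.15

x_1 = 1086.76, x_2 = 801.47, x_3 = 1005.15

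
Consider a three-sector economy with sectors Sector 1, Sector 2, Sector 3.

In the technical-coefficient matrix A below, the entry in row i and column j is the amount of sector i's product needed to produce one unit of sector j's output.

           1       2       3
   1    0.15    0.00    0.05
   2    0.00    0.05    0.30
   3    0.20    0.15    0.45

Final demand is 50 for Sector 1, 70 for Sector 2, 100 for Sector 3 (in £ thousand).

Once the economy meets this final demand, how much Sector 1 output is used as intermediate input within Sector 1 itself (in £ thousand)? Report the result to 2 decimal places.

z_11 = 11.03

I − A =
  [   0.85     0.00    -0.05]
  [   0.00     0.95    -0.30]
  [  -0.20    -0.15     0.55]
Cofactors of I−A, C_ij = (−1)^(i+j)·(minor ij) (rows/columns in the sector order above):
  C_11 = (0.95)(0.55) − (-0.30)(-0.15) = 0.4775
  C_12 = −[(0.00)(0.55) − (-0.30)(-0.20)] = 0.0600
  C_13 = (0.00)(-0.15) − (0.95)(-0.20) = 0.1900
  C_21 = −[(0.00)(0.55) − (-0.05)(-0.15)] = 0.0075
  C_22 = (0.85)(0.55) − (-0.05)(-0.20) = 0.4575
  C_23 = −[(0.85)(-0.15) − (0.00)(-0.20)] = 0.1275
  C_31 = (0.00)(-0.30) − (-0.05)(0.95) = 0.0475
  C_32 = −[(0.85)(-0.30) − (-0.05)(0.00)] = 0.2550
  C_33 = (0.85)(0.95) − (0.00)(0.00) = 0.8075
det(I−A) = Σ_j (I−A)_1j·C_1j = (0.85)(0.4775) + (0.00)(0.0600) + (-0.05)(0.1900) = 0.396375
adj(I−A) = Cᵀ =
  [ 0.4775   0.0075   0.0475]
  [ 0.0600   0.4575   0.2550]
  [ 0.1900   0.1275   0.8075]
(I − A)⁻¹ = adj(I−A) / det(I−A) ≈
  [   1.2047     0.0189     0.1198]
  [   0.1514     1.1542     0.6433]
  [   0.4793     0.3217     2.0372]
First solve x = (I − A)⁻¹ d = adj(I−A)·d / det(I−A); in particular x_1 = (0.4775·50 + 0.0075·70 + 0.0475·100) / 0.396375 = 29.15 / 0.396375 ≈ 73.5415.
Intermediate flow from 1 to 1: z_11 = a_11 · x_1 = 0.15 × 29.15 / 0.396375 = 4.3725 / 0.396375 ≈ 11.03.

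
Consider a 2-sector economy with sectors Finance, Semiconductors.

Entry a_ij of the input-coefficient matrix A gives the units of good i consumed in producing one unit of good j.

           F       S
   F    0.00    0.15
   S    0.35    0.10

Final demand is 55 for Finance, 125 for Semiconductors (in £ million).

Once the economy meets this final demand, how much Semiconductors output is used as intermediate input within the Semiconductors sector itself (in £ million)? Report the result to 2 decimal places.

z_SS = 17.02

I − A =
  [   1.00    -0.15]
  [  -0.35     0.90]
det(I−A) = (1.00)(0.90) − (-0.15)(-0.35) = 0.8475
adj(I−A) = [[0.90, 0.15], [0.35, 1.00]]
(I − A)⁻¹ = adj(I−A) / det(I−A) ≈
  [   1.0619     0.1770]
  [   0.4130     1.1799]
First solve x = (I − A)⁻¹ d = adj(I−A)·d / det(I−A); in particular x_S = (0.35·55 + 1.00·125) / 0.8475 = 144.25 / 0.8475 ≈ 170.2065.
Intermediate flow from S to S: z_SS = a_SS · x_S = 0.10 × 144.25 / 0.8475 = 14.425 / 0.8475 ≈ 17.02.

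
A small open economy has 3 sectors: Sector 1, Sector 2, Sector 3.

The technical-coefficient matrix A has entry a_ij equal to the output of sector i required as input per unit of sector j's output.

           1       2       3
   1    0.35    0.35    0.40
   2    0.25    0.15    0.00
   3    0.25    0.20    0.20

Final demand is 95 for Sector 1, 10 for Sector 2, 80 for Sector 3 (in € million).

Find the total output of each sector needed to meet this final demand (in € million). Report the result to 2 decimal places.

x_1 = 357.30, x_2 = 116.85, x_3 = 240.87

I − A =
  [   0.65    -0.35    -0.40]
  [  -0.25     0.85     0.00]
  [  -0.25    -0.20     0.80]
Cofactors of I−A, C_ij = (−1)^(i+j)·(minor ij) (rows/columns in the sector order above):
  C_11 = (0.85)(0.80) − (0.00)(-0.20) = 0.6800
  C_12 = −[(-0.25)(0.80) − (0.00)(-0.25)] = 0.2000
  C_13 = (-0.25)(-0.20) − (0.85)(-0.25) = 0.2625
  C_21 = −[(-0.35)(0.80) − (-0.40)(-0.20)] = 0.3600
  C_22 = (0.65)(0.80) − (-0.40)(-0.25) = 0.4200
  C_23 = −[(0.65)(-0.20) − (-0.35)(-0.25)] = 0.2175
  C_31 = (-0.35)(0.00) − (-0.40)(0.85) = 0.3400
  C_32 = −[(0.65)(0.00) − (-0.40)(-0.25)] = 0.1000
  C_33 = (0.65)(0.85) − (-0.35)(-0.25) = 0.4650
det(I−A) = Σ_j (I−A)_1j·C_1j = (0.65)(0.6800) + (-0.35)(0.2000) + (-0.40)(0.2625) = 0.2670
adj(I−A) = Cᵀ =
  [ 0.6800   0.3600   0.3400]
  [ 0.2000   0.4200   0.1000]
  [ 0.2625   0.2175   0.4650]
(I − A)⁻¹ = adj(I−A) / det(I−A) ≈
  [   2.5468     1.3483     1.2734]
  [   0.7491     1.5730     0.3745]
  [   0.9831     0.8146     1.7416]
x = (I − A)⁻¹ d = adj(I−A)·d / det(I−A), with det(I−A) = 0.2670:
  x_1 = (0.6800·95 + 0.3600·10 + 0.3400·80) / 0.2670 = 95.40 / 0.2670 ≈ 357.30
  x_2 = (0.2000·95 + 0.4200·10 + 0.1000·80) / 0.2670 = 31.20 / 0.2670 ≈ 116.85
  x_3 = (0.2625·95 + 0.2175·10 + 0.4650·80) / 0.2670 = 64.3125 / 0.2670 ≈ 240.87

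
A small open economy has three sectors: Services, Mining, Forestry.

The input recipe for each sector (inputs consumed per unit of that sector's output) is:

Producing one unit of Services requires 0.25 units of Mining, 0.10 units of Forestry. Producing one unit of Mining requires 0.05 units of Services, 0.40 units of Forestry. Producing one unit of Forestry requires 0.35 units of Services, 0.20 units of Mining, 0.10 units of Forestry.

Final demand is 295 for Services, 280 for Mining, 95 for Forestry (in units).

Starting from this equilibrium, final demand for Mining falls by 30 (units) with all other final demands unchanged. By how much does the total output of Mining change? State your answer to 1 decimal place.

I − A =
  [   1.00    -0.05    -0.35]
  [  -0.25     1.00    -0.20]
  [  -0.10    -0.40     0.90]
Cofactors of I−A, C_ij = (−1)^(i+j)·(minor ij) (rows/columns in the sector order above):
  C_11 = (1.00)(0.90) − (-0.20)(-0.40) = 0.8200
  C_12 = −[(-0.25)(0.90) − (-0.20)(-0.10)] = 0.2450
  C_13 = (-0.25)(-0.40) − (1.00)(-0.10) = 0.2000
  C_21 = −[(-0.05)(0.90) − (-0.35)(-0.40)] = 0.1850
  C_22 = (1.00)(0.90) − (-0.35)(-0.10) = 0.8650
  C_23 = −[(1.00)(-0.40) − (-0.05)(-0.10)] = 0.4050
  C_31 = (-0.05)(-0.20) − (-0.35)(1.00) = 0.3600
  C_32 = −[(1.00)(-0.20) − (-0.35)(-0.25)] = 0.2875
  C_33 = (1.00)(1.00) − (-0.05)(-0.25) = 0.9875
det(I−A) = Σ_j (I−A)_1j·C_1j = (1.00)(0.8200) + (-0.05)(0.2450) + (-0.35)(0.2000) = 0.73775
adj(I−A) = Cᵀ =
  [ 0.8200   0.1850   0.3600]
  [ 0.2450   0.8650   0.2875]
  [ 0.2000   0.4050   0.9875]
(I − A)⁻¹ = adj(I−A) / det(I−A) ≈
  [   1.1115     0.2508     0.4880]
  [   0.3321     1.1725     0.3897]
  [   0.2711     0.5490     1.3385]
Δx = (I − A)⁻¹ Δd with Δd having -30 in the Mining component and 0 elsewhere.
So Δx_2 = L_22 · (-30), where L_22 = adj(I−A)_22 / det(I−A) = 0.8650 / 0.73775.
Δx_2 = 0.8650 × (-30) / 0.73775 = -25.95 / 0.73775 ≈ -35.2.

Δx_2 = -35.2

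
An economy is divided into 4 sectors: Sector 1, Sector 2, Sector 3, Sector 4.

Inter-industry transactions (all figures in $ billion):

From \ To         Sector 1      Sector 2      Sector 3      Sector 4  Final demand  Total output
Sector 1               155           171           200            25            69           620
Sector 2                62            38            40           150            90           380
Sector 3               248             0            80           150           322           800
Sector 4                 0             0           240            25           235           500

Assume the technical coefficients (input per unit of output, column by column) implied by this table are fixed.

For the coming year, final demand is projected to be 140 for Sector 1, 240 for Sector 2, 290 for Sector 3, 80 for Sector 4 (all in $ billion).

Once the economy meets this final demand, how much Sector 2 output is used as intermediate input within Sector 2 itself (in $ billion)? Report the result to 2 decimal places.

z_22 = 50.46

Technical coefficients a_ij = z_ij / X_j:
  a_11 = 155/620 = 0.25, a_21 = 62/620 = 0.10, a_31 = 248/620 = 0.40, a_41 = 0/620 = 0.00
  a_12 = 171/380 = 0.45, a_22 = 38/380 = 0.10, a_32 = 0/380 = 0.00, a_42 = 0/380 = 0.00
  a_13 = 200/800 = 0.25, a_23 = 40/800 = 0.05, a_33 = 80/800 = 0.10, a_43 = 240/800 = 0.30
  a_14 = 25/500 = 0.05, a_24 = 150/500 = 0.30, a_34 = 150/500 = 0.30, a_44 = 25/500 = 0.05
I − A =
  [   0.75    -0.45    -0.25    -0.05]
  [  -0.10     0.90    -0.05    -0.30]
  [  -0.40     0.00     0.90    -0.30]
  [   0.00     0.00    -0.30     0.95]
Compute the cofactors C_ij = (−1)^(i+j)·(3×3 minor ij) of I−A; the adjugate is their transpose:
adj(I−A) = Cᵀ =
  [ 0.688500   0.344250   0.289125   0.236250]
  [ 0.131500   0.472750   0.128375   0.196750]
  [ 0.342000   0.171000   0.598500   0.261000]
  [ 0.108000   0.054000   0.189000   0.468000]
det(I−A) = Σ_j (I−A)_1j·C_1j = (0.75)(0.688500) + (-0.45)(0.131500) + (-0.25)(0.342000) + (-0.05)(0.108000) = 0.3663
(I − A)⁻¹ = adj(I−A) / det(I−A) ≈
  [   1.8796     0.9398     0.7893     0.6450]
  [   0.3590     1.2906     0.3505     0.5371]
  [   0.9337     0.4668     1.6339     0.7125]
  [   0.2948     0.1474     0.5160     1.2776]
First solve x = (I − A)⁻¹ d = adj(I−A)·d / det(I−A); in particular x_2 = (0.131500·140 + 0.472750·240 + 0.128375·290 + 0.196750·80) / 0.3663 = 184.83875 / 0.3663 ≈ 504.6103.
Intermediate flow from 2 to 2: z_22 = a_22 · x_2 = 0.10 × 184.83875 / 0.3663 = 18.483875 / 0.3663 ≈ 50.46.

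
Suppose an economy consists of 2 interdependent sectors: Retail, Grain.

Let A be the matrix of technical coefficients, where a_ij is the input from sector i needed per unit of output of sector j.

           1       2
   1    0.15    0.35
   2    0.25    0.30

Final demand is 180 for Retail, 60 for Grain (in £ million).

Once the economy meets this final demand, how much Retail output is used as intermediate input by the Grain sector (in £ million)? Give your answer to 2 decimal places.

z_12 = 66.21

I − A =
  [   0.85    -0.35]
  [  -0.25     0.70]
det(I−A) = (0.85)(0.70) − (-0.35)(-0.25) = 0.5075
adj(I−A) = [[0.70, 0.35], [0.25, 0.85]]
(I − A)⁻¹ = adj(I−A) / det(I−A) ≈
  [   1.3793     0.6897]
  [   0.4926     1.6749]
First solve x = (I − A)⁻¹ d = adj(I−A)·d / det(I−A); in particular x_2 = (0.25·180 + 0.85·60) / 0.5075 = 96.00 / 0.5075 ≈ 189.1626.
Intermediate flow from 1 to 2: z_12 = a_12 · x_2 = 0.35 × 96.00 / 0.5075 = 33.60 / 0.5075 ≈ 66.21.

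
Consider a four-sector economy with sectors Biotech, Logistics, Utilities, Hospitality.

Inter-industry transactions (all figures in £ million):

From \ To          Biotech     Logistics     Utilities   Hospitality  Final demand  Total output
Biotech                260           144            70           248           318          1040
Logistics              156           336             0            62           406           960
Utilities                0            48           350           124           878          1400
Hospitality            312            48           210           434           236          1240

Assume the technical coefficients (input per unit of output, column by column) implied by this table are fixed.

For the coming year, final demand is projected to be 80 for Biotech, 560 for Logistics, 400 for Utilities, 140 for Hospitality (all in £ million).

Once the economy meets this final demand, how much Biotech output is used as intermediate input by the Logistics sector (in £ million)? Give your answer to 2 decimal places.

Technical coefficients a_ij = z_ij / X_j:
  a_11 = 260/1040 = 0.25, a_21 = 156/1040 = 0.15, a_31 = 0/1040 = 0.00, a_41 = 312/1040 = 0.30
  a_12 = 144/960 = 0.15, a_22 = 336/960 = 0.35, a_32 = 48/960 = 0.05, a_42 = 48/960 = 0.05
  a_13 = 70/1400 = 0.05, a_23 = 0/1400 = 0.00, a_33 = 350/1400 = 0.25, a_43 = 210/1400 = 0.15
  a_14 = 248/1240 = 0.20, a_24 = 62/1240 = 0.05, a_34 = 124/1240 = 0.10, a_44 = 434/1240 = 0.35
I − A =
  [   0.75    -0.15    -0.05    -0.20]
  [  -0.15     0.65     0.00    -0.05]
  [   0.00    -0.05     0.75    -0.10]
  [  -0.30    -0.05    -0.15     0.65]
Compute the cofactors C_ij = (−1)^(i+j)·(3×3 minor ij) of I−A; the adjugate is their transpose:
adj(I−A) = Cᵀ =
  [ 0.304875   0.081750   0.041625   0.106500]
  [ 0.082125   0.307875   0.015750   0.051375]
  [ 0.025875   0.029625   0.257625   0.049875]
  [ 0.153000   0.068250   0.079875   0.348375]
det(I−A) = Σ_j (I−A)_1j·C_1j = (0.75)(0.304875) + (-0.15)(0.082125) + (-0.05)(0.025875) + (-0.20)(0.153000) = 0.18444375
(I − A)⁻¹ = adj(I−A) / det(I−A) ≈
  [   1.6529     0.4432     0.2257     0.5774]
  [   0.4453     1.6692     0.0854     0.2785]
  [   0.1403     0.1606     1.3968     0.2704]
  [   0.8295     0.3700     0.4331     1.8888]
First solve x = (I − A)⁻¹ d = adj(I−A)·d / det(I−A); in particular x_2 = (0.082125·80 + 0.307875·560 + 0.015750·400 + 0.051375·140) / 0.18444375 = 192.4725 / 0.18444375 ≈ 1043.5295.
Intermediate flow from 1 to 2: z_12 = a_12 · x_2 = 0.15 × 192.4725 / 0.18444375 = 28.870875 / 0.18444375 ≈ 156.53.

z_12 = 156.53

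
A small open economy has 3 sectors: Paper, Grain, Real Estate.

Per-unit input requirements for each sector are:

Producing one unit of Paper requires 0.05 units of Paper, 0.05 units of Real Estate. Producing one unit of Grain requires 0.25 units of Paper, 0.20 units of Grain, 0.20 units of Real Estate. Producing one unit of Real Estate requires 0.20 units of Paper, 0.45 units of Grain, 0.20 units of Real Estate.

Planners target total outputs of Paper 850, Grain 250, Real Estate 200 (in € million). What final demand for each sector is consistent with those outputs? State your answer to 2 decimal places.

I − A =
  [   0.95    -0.25    -0.20]
  [   0.00     0.80    -0.45]
  [  -0.05    -0.20     0.80]
d = (I − A) x:
  d_1 = (+0.95)·850 + (-0.25)·250 + (-0.20)·200 = 705.00
  d_2 = (+0.00)·850 + (+0.80)·250 + (-0.45)·200 = 110.00
  d_3 = (-0.05)·850 + (-0.20)·250 + (+0.80)·200 = 67.50

d_1 = 705.00, d_2 = 110.00, d_3 = 67.50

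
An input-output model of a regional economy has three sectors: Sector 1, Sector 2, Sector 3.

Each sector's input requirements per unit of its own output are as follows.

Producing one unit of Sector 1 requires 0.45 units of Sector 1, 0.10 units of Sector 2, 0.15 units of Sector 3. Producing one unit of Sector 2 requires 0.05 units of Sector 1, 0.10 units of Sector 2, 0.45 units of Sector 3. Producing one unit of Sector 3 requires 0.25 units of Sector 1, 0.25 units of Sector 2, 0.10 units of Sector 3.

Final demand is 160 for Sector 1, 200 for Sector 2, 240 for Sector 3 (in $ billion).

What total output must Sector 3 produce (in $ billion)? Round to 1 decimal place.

I − A =
  [   0.55    -0.05    -0.25]
  [  -0.10     0.90    -0.25]
  [  -0.15    -0.45     0.90]
Cofactors of I−A, C_ij = (−1)^(i+j)·(minor ij) (rows/columns in the sector order above):
  C_11 = (0.90)(0.90) − (-0.25)(-0.45) = 0.6975
  C_12 = −[(-0.10)(0.90) − (-0.25)(-0.15)] = 0.1275
  C_13 = (-0.10)(-0.45) − (0.90)(-0.15) = 0.1800
  C_21 = −[(-0.05)(0.90) − (-0.25)(-0.45)] = 0.1575
  C_22 = (0.55)(0.90) − (-0.25)(-0.15) = 0.4575
  C_23 = −[(0.55)(-0.45) − (-0.05)(-0.15)] = 0.2550
  C_31 = (-0.05)(-0.25) − (-0.25)(0.90) = 0.2375
  C_32 = −[(0.55)(-0.25) − (-0.25)(-0.10)] = 0.1625
  C_33 = (0.55)(0.90) − (-0.05)(-0.10) = 0.4900
det(I−A) = Σ_j (I−A)_1j·C_1j = (0.55)(0.6975) + (-0.05)(0.1275) + (-0.25)(0.1800) = 0.33225
adj(I−A) = Cᵀ =
  [ 0.6975   0.1575   0.2375]
  [ 0.1275   0.4575   0.1625]
  [ 0.1800   0.2550   0.4900]
(I − A)⁻¹ = adj(I−A) / det(I−A) ≈
  [   2.0993     0.4740     0.7148]
  [   0.3837     1.3770     0.4891]
  [   0.5418     0.7675     1.4748]
x = (I − A)⁻¹ d = adj(I−A)·d / det(I−A), with det(I−A) = 0.33225:
  x_1 = (0.6975·160 + 0.1575·200 + 0.2375·240) / 0.33225 = 200.10 / 0.33225 ≈ 602.3
  x_2 = (0.1275·160 + 0.4575·200 + 0.1625·240) / 0.33225 = 150.90 / 0.33225 ≈ 454.2
  x_3 = (0.1800·160 + 0.2550·200 + 0.4900·240) / 0.33225 = 197.40 / 0.33225 ≈ 594.1

x_3 = 594.1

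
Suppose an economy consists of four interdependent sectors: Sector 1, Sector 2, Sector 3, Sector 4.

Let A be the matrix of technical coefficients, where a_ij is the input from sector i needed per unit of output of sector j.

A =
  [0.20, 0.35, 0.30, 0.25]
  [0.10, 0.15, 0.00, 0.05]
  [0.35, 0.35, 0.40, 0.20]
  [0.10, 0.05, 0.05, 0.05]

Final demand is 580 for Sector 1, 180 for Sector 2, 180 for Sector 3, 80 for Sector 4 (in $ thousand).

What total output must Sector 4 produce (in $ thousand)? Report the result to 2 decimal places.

x_4 = 363.85

I − A =
  [   0.80    -0.35    -0.30    -0.25]
  [  -0.10     0.85     0.00    -0.05]
  [  -0.35    -0.35     0.60    -0.20]
  [  -0.10    -0.05    -0.05     0.95]
Compute the cofactors C_ij = (−1)^(i+j)·(3×3 minor ij) of I−A; the adjugate is their transpose:
adj(I−A) = Cᵀ =
  [ 0.473625   0.310625   0.253000   0.194250]
  [ 0.059875   0.322875   0.033250   0.039750]
  [ 0.334750   0.393000   0.586500   0.232250]
  [ 0.070625   0.070375   0.059250   0.287250]
det(I−A) = Σ_j (I−A)_1j·C_1j = (0.80)(0.473625) + (-0.35)(0.059875) + (-0.30)(0.334750) + (-0.25)(0.070625) = 0.2398625
(I − A)⁻¹ = adj(I−A) / det(I−A) ≈
  [   1.9746     1.2950     1.0548     0.8098]
  [   0.2496     1.3461     0.1386     0.1657]
  [   1.3956     1.6384     2.4452     0.9683]
  [   0.2944     0.2934     0.2470     1.1976]
x = (I − A)⁻¹ d = adj(I−A)·d / det(I−A), with det(I−A) = 0.2398625:
  x_1 = (0.473625·580 + 0.310625·180 + 0.253000·180 + 0.194250·80) / 0.2398625 = 391.695 / 0.2398625 ≈ 1633.00
  x_2 = (0.059875·580 + 0.322875·180 + 0.033250·180 + 0.039750·80) / 0.2398625 = 102.01 / 0.2398625 ≈ 425.29
  x_3 = (0.334750·580 + 0.393000·180 + 0.586500·180 + 0.232250·80) / 0.2398625 = 389.045 / 0.2398625 ≈ 1621.95
  x_4 = (0.070625·580 + 0.070375·180 + 0.059250·180 + 0.287250·80) / 0.2398625 = 87.275 / 0.2398625 ≈ 363.85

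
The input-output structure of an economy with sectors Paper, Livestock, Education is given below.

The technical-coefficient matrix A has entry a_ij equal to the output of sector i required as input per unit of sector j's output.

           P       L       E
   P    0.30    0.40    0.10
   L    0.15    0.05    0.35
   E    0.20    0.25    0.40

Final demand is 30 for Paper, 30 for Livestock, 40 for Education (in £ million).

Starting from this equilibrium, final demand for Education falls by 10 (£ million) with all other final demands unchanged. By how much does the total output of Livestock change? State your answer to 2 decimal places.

Δx_L = -10.36

I − A =
  [   0.70    -0.40    -0.10]
  [  -0.15     0.95    -0.35]
  [  -0.20    -0.25     0.60]
Cofactors of I−A, C_ij = (−1)^(i+j)·(minor ij) (rows/columns in the sector order above):
  C_11 = (0.95)(0.60) − (-0.35)(-0.25) = 0.4825
  C_12 = −[(-0.15)(0.60) − (-0.35)(-0.20)] = 0.1600
  C_13 = (-0.15)(-0.25) − (0.95)(-0.20) = 0.2275
  C_21 = −[(-0.40)(0.60) − (-0.10)(-0.25)] = 0.2650
  C_22 = (0.70)(0.60) − (-0.10)(-0.20) = 0.4000
  C_23 = −[(0.70)(-0.25) − (-0.40)(-0.20)] = 0.2550
  C_31 = (-0.40)(-0.35) − (-0.10)(0.95) = 0.2350
  C_32 = −[(0.70)(-0.35) − (-0.10)(-0.15)] = 0.2600
  C_33 = (0.70)(0.95) − (-0.40)(-0.15) = 0.6050
det(I−A) = Σ_j (I−A)_1j·C_1j = (0.70)(0.4825) + (-0.40)(0.1600) + (-0.10)(0.2275) = 0.2510
adj(I−A) = Cᵀ =
  [ 0.4825   0.2650   0.2350]
  [ 0.1600   0.4000   0.2600]
  [ 0.2275   0.2550   0.6050]
(I − A)⁻¹ = adj(I−A) / det(I−A) ≈
  [   1.9223     1.0558     0.9363]
  [   0.6375     1.5936     1.0359]
  [   0.9064     1.0159     2.4104]
Δx = (I − A)⁻¹ Δd with Δd having -10 in the Education component and 0 elsewhere.
So Δx_L = L_LE · (-10), where L_LE = adj(I−A)_LE / det(I−A) = 0.2600 / 0.2510.
Δx_L = 0.2600 × (-10) / 0.2510 = -2.60 / 0.2510 ≈ -10.36.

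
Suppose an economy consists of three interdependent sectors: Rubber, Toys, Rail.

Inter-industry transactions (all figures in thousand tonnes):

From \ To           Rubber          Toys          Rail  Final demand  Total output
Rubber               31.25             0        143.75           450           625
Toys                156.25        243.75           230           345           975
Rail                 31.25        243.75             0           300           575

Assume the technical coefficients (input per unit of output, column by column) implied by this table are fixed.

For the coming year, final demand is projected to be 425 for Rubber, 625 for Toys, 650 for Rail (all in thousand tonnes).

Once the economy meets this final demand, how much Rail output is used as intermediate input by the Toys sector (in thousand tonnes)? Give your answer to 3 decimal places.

Technical coefficients a_ij = z_ij / X_j:
  a_11 = 31.25/625 = 0.05, a_21 = 156.25/625 = 0.25, a_31 = 31.25/625 = 0.05
  a_12 = 0/975 = 0.00, a_22 = 243.75/975 = 0.25, a_32 = 243.75/975 = 0.25
  a_13 = 143.75/575 = 0.25, a_23 = 230/575 = 0.40, a_33 = 0/575 = 0.00
I − A =
  [   0.95     0.00    -0.25]
  [  -0.25     0.75    -0.40]
  [  -0.05    -0.25     1.00]
Cofactors of I−A, C_ij = (−1)^(i+j)·(minor ij) (rows/columns in the sector order above):
  C_11 = (0.75)(1.00) − (-0.40)(-0.25) = 0.6500
  C_12 = −[(-0.25)(1.00) − (-0.40)(-0.05)] = 0.2700
  C_13 = (-0.25)(-0.25) − (0.75)(-0.05) = 0.1000
  C_21 = −[(0.00)(1.00) − (-0.25)(-0.25)] = 0.0625
  C_22 = (0.95)(1.00) − (-0.25)(-0.05) = 0.9375
  C_23 = −[(0.95)(-0.25) − (0.00)(-0.05)] = 0.2375
  C_31 = (0.00)(-0.40) − (-0.25)(0.75) = 0.1875
  C_32 = −[(0.95)(-0.40) − (-0.25)(-0.25)] = 0.4425
  C_33 = (0.95)(0.75) − (0.00)(-0.25) = 0.7125
det(I−A) = Σ_j (I−A)_1j·C_1j = (0.95)(0.6500) + (0.00)(0.2700) + (-0.25)(0.1000) = 0.5925
adj(I−A) = Cᵀ =
  [ 0.6500   0.0625   0.1875]
  [ 0.2700   0.9375   0.4425]
  [ 0.1000   0.2375   0.7125]
(I − A)⁻¹ = adj(I−A) / det(I−A) ≈
  [   1.0970     0.1055     0.3165]
  [   0.4557     1.5823     0.7468]
  [   0.1688     0.4008     1.2025]
First solve x = (I − A)⁻¹ d = adj(I−A)·d / det(I−A); in particular x_2 = (0.2700·425 + 0.9375·625 + 0.4425·650) / 0.5925 = 988.3125 / 0.5925 ≈ 1668.03797.
Intermediate flow from 3 to 2: z_32 = a_32 · x_2 = 0.25 × 988.3125 / 0.5925 = 247.078125 / 0.5925 ≈ 417.009.

z_32 = 417.009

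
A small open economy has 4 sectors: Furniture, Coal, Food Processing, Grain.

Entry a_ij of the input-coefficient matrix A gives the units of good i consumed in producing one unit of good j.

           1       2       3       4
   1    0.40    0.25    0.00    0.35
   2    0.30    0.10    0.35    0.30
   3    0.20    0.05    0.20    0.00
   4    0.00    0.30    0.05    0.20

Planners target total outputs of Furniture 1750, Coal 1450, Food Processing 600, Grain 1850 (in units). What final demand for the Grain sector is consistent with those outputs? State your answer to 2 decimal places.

I − A =
  [   0.60    -0.25     0.00    -0.35]
  [  -0.30     0.90    -0.35    -0.30]
  [  -0.20    -0.05     0.80     0.00]
  [   0.00    -0.30    -0.05     0.80]
d = (I − A) x:
  d_1 = (+0.60)·1750 + (-0.25)·1450 + (+0.00)·600 + (-0.35)·1850 = 40.00
  d_2 = (-0.30)·1750 + (+0.90)·1450 + (-0.35)·600 + (-0.30)·1850 = 15.00
  d_3 = (-0.20)·1750 + (-0.05)·1450 + (+0.80)·600 + (+0.00)·1850 = 57.50
  d_4 = (+0.00)·1750 + (-0.30)·1450 + (-0.05)·600 + (+0.80)·1850 = 1015.00

d_4 = 1015.00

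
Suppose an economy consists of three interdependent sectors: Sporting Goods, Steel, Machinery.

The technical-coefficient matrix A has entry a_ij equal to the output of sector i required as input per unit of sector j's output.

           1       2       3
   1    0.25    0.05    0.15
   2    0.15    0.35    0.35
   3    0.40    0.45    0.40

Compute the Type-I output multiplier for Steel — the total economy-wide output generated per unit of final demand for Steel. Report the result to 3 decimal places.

m_2 = 7.429

I − A =
  [   0.75    -0.05    -0.15]
  [  -0.15     0.65    -0.35]
  [  -0.40    -0.45     0.60]
Cofactors of I−A, C_ij = (−1)^(i+j)·(minor ij) (rows/columns in the sector order above):
  C_11 = (0.65)(0.60) − (-0.35)(-0.45) = 0.2325
  C_12 = −[(-0.15)(0.60) − (-0.35)(-0.40)] = 0.2300
  C_13 = (-0.15)(-0.45) − (0.65)(-0.40) = 0.3275
  C_21 = −[(-0.05)(0.60) − (-0.15)(-0.45)] = 0.0975
  C_22 = (0.75)(0.60) − (-0.15)(-0.40) = 0.3900
  C_23 = −[(0.75)(-0.45) − (-0.05)(-0.40)] = 0.3575
  C_31 = (-0.05)(-0.35) − (-0.15)(0.65) = 0.1150
  C_32 = −[(0.75)(-0.35) − (-0.15)(-0.15)] = 0.2850
  C_33 = (0.75)(0.65) − (-0.05)(-0.15) = 0.4800
det(I−A) = Σ_j (I−A)_1j·C_1j = (0.75)(0.2325) + (-0.05)(0.2300) + (-0.15)(0.3275) = 0.11375
adj(I−A) = Cᵀ =
  [ 0.2325   0.0975   0.1150]
  [ 0.2300   0.3900   0.2850]
  [ 0.3275   0.3575   0.4800]
(I − A)⁻¹ = adj(I−A) / det(I−A) ≈
  [   2.0440     0.8571     1.0110]
  [   2.0220     3.4286     2.5055]
  [   2.8791     3.1429     4.2198]
The output multiplier for sector j is the column-j sum of the Leontief inverse (I − A)⁻¹ = adj(I−A) / det(I−A).
Column 2 of adj(I−A): (0.0975, 0.3900, 0.3575); det(I−A) = 0.11375.
m_2 = (0.0975 + 0.3900 + 0.3575) / 0.11375 = 0.845 / 0.11375 ≈ 7.429.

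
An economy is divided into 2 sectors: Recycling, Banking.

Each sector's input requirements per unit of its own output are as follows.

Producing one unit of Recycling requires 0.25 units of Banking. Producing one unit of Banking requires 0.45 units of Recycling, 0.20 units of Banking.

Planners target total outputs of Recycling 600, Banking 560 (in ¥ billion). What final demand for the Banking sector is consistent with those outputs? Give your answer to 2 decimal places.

I − A =
  [   1.00    -0.45]
  [  -0.25     0.80]
d = (I − A) x:
  d_1 = (+1.00)·600 + (-0.45)·560 = 348.00
  d_2 = (-0.25)·600 + (+0.80)·560 = 298.00

d_2 = 298.00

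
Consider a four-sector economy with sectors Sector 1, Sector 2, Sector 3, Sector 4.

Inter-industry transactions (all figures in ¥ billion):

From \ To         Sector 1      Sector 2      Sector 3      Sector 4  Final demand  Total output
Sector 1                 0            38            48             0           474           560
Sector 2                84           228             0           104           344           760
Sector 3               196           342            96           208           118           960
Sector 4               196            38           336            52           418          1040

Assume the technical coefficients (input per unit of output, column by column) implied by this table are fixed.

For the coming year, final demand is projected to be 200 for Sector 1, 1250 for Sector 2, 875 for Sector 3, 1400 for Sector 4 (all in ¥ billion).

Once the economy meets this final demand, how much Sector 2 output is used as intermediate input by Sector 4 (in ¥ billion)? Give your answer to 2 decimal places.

z_24 = 284.30

Technical coefficients a_ij = z_ij / X_j:
  a_11 = 0/560 = 0.00, a_21 = 84/560 = 0.15, a_31 = 196/560 = 0.35, a_41 = 196/560 = 0.35
  a_12 = 38/760 = 0.05, a_22 = 228/760 = 0.30, a_32 = 342/760 = 0.45, a_42 = 38/760 = 0.05
  a_13 = 48/960 = 0.05, a_23 = 0/960 = 0.00, a_33 = 96/960 = 0.10, a_43 = 336/960 = 0.35
  a_14 = 0/1040 = 0.00, a_24 = 104/1040 = 0.10, a_34 = 208/1040 = 0.20, a_44 = 52/1040 = 0.05
I − A =
  [   1.00    -0.05    -0.05     0.00]
  [  -0.15     0.70     0.00    -0.10]
  [  -0.35    -0.45     0.90    -0.20]
  [  -0.35    -0.05    -0.35     0.95]
Compute the cofactors C_ij = (−1)^(i+j)·(3×3 minor ij) of I−A; the adjugate is their transpose:
adj(I−A) = Cᵀ =
  [ 0.529250   0.061125   0.034750   0.013750]
  [ 0.161500   0.764875   0.043875   0.089750]
  [ 0.361375   0.457625   0.651125   0.185250]
  [ 0.336625   0.231375   0.255000   0.607625]
det(I−A) = Σ_j (I−A)_1j·C_1j = (1.00)(0.529250) + (-0.05)(0.161500) + (-0.05)(0.361375) + (0.00)(0.336625) = 0.50310625
(I − A)⁻¹ = adj(I−A) / det(I−A) ≈
  [   1.0520     0.1215     0.0691     0.0273]
  [   0.3210     1.5203     0.0872     0.1784]
  [   0.7183     0.9096     1.2942     0.3682]
  [   0.6691     0.4599     0.5069     1.2077]
First solve x = (I − A)⁻¹ d = adj(I−A)·d / det(I−A); in particular x_4 = (0.336625·200 + 0.231375·1250 + 0.255000·875 + 0.607625·1400) / 0.50310625 = 1430.34375 / 0.50310625 ≈ 2843.0252.
Intermediate flow from 2 to 4: z_24 = a_24 · x_4 = 0.10 × 1430.34375 / 0.50310625 = 143.034375 / 0.50310625 ≈ 284.30.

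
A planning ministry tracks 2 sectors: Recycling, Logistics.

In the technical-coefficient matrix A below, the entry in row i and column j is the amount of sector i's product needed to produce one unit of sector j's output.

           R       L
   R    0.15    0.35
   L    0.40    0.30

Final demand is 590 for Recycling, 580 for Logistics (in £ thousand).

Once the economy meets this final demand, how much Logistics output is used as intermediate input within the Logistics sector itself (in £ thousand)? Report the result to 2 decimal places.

I − A =
  [   0.85    -0.35]
  [  -0.40     0.70]
det(I−A) = (0.85)(0.70) − (-0.35)(-0.40) = 0.4550
adj(I−A) = [[0.70, 0.35], [0.40, 0.85]]
(I − A)⁻¹ = adj(I−A) / det(I−A) ≈
  [   1.5385     0.7692]
  [   0.8791     1.8681]
First solve x = (I − A)⁻¹ d = adj(I−A)·d / det(I−A); in particular x_L = (0.40·590 + 0.85·580) / 0.4550 = 729.00 / 0.4550 ≈ 1602.1978.
Intermediate flow from L to L: z_LL = a_LL · x_L = 0.30 × 729.00 / 0.4550 = 218.70 / 0.4550 ≈ 480.66.

z_LL = 480.66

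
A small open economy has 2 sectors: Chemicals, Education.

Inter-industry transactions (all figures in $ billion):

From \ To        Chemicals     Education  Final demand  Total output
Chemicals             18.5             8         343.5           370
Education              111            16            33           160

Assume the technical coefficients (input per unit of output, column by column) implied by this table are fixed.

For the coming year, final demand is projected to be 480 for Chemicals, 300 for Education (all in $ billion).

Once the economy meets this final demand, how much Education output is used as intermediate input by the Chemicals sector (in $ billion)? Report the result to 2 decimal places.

Technical coefficients a_ij = z_ij / X_j:
  a_CC = 18.5/370 = 0.05, a_EC = 111/370 = 0.30
  a_CE = 8/160 = 0.05, a_EE = 16/160 = 0.10
I − A =
  [   0.95    -0.05]
  [  -0.30     0.90]
det(I−A) = (0.95)(0.90) − (-0.05)(-0.30) = 0.8400
adj(I−A) = [[0.90, 0.05], [0.30, 0.95]]
(I − A)⁻¹ = adj(I−A) / det(I−A) ≈
  [   1.0714     0.0595]
  [   0.3571     1.1310]
First solve x = (I − A)⁻¹ d = adj(I−A)·d / det(I−A); in particular x_C = (0.90·480 + 0.05·300) / 0.8400 = 447.00 / 0.8400 ≈ 532.1429.
Intermediate flow from E to C: z_EC = a_EC · x_C = 0.30 × 447.00 / 0.8400 = 134.10 / 0.8400 ≈ 159.64.

z_EC = 159.64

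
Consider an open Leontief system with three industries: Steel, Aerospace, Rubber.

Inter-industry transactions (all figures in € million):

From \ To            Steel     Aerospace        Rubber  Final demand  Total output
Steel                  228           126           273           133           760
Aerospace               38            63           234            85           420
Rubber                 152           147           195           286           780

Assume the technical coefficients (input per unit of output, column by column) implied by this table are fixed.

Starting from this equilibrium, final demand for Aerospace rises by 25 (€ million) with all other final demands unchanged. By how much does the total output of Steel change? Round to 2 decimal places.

Technical coefficients a_ij = z_ij / X_j:
  a_SS = 228/760 = 0.30, a_AS = 38/760 = 0.05, a_RS = 152/760 = 0.20
  a_SA = 126/420 = 0.30, a_AA = 63/420 = 0.15, a_RA = 147/420 = 0.35
  a_SR = 273/780 = 0.35, a_AR = 234/780 = 0.30, a_RR = 195/780 = 0.25
I − A =
  [   0.70    -0.30    -0.35]
  [  -0.05     0.85    -0.30]
  [  -0.20    -0.35     0.75]
Cofactors of I−A, C_ij = (−1)^(i+j)·(minor ij) (rows/columns in the sector order above):
  C_11 = (0.85)(0.75) − (-0.30)(-0.35) = 0.5325
  C_12 = −[(-0.05)(0.75) − (-0.30)(-0.20)] = 0.0975
  C_13 = (-0.05)(-0.35) − (0.85)(-0.20) = 0.1875
  C_21 = −[(-0.30)(0.75) − (-0.35)(-0.35)] = 0.3475
  C_22 = (0.70)(0.75) − (-0.35)(-0.20) = 0.4550
  C_23 = −[(0.70)(-0.35) − (-0.30)(-0.20)] = 0.3050
  C_31 = (-0.30)(-0.30) − (-0.35)(0.85) = 0.3875
  C_32 = −[(0.70)(-0.30) − (-0.35)(-0.05)] = 0.2275
  C_33 = (0.70)(0.85) − (-0.30)(-0.05) = 0.5800
det(I−A) = Σ_j (I−A)_1j·C_1j = (0.70)(0.5325) + (-0.30)(0.0975) + (-0.35)(0.1875) = 0.277875
adj(I−A) = Cᵀ =
  [ 0.5325   0.3475   0.3875]
  [ 0.0975   0.4550   0.2275]
  [ 0.1875   0.3050   0.5800]
(I − A)⁻¹ = adj(I−A) / det(I−A) ≈
  [   1.9163     1.2506     1.3945]
  [   0.3509     1.6374     0.8187]
  [   0.6748     1.0976     2.0873]
Δx = (I − A)⁻¹ Δd with Δd having +25 in the Aerospace component and 0 elsewhere.
So Δx_S = L_SA · (+25), where L_SA = adj(I−A)_SA / det(I−A) = 0.3475 / 0.277875.
Δx_S = 0.3475 × (+25) / 0.277875 = 8.6875 / 0.277875 ≈ 31.26.

Δx_S = 31.26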